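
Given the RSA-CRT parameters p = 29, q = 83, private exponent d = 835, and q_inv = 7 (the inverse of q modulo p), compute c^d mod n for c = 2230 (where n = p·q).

d_p = d mod (p−1) = 835 mod 28 = 23; d_q = d mod (q−1) = 15.
m₁ = c^(d_p) mod p: c ≡ 26 (mod 29), and 26^23 mod 29 = 21.
m₂ = c^(d_q) mod q: c ≡ 72 (mod 83), and 72^15 mod 83 = 6.
h = q_inv·(m₁ − m₂) mod p = 7·(21 − 6) mod 29 = 18.
m = m₂ + h·q = 6 + 18·83 = 1500.

1500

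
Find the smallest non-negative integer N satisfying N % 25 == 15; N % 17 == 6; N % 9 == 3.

1740

The moduli are pairwise coprime; M = 25·17·9 = 3825.
M/25 = 153; 153 ≡ 3 (mod 25); 3·17 ≡ 1, so inverse 17.
M/17 = 225; 225 ≡ 4 (mod 17); 4·13 ≡ 1, so inverse 13.
M/9 = 425; 425 ≡ 2 (mod 9); 2·5 ≡ 1, so inverse 5.
N ≡ 15·153·17 + 6·225·13 + 3·425·5 = 62940.
62940 mod 3825 = 1740.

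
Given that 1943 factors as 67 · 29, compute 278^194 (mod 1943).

Mod 67: 278 ≡ 10; by Fermat, exponent reduces to 194 mod 66 = 62; 10^62 ≡ 4 (mod 67).
Mod 29: 278 ≡ 17; by Fermat, exponent reduces to 194 mod 28 = 26; 17^26 ≡ 28 (mod 29).
Combine by CRT: x ≡ 4 (mod 67), x ≡ 28 (mod 29) ⇒ x ≡ 1478 (mod 1943).

1478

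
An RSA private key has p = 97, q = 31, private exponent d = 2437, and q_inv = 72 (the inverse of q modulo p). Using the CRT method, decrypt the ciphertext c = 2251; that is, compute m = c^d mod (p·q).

1619

d_p = d mod (p−1) = 2437 mod 96 = 37; d_q = d mod (q−1) = 7.
m₁ = c^(d_p) mod p: c ≡ 20 (mod 97), and 20^37 mod 97 = 67.
m₂ = c^(d_q) mod q: c ≡ 19 (mod 31), and 19^7 mod 31 = 7.
h = q_inv·(m₁ − m₂) mod p = 72·(67 − 7) mod 97 = 52.
m = m₂ + h·q = 7 + 52·31 = 1619.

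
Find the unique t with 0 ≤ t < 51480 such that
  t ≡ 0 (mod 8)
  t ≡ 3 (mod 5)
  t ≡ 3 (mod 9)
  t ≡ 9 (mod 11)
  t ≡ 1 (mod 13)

768

From t ≡ 0 (mod 8) write t = 0 + 8s. Substituting into t ≡ 3 (mod 5) gives 8s ≡ 3 (mod 5), and since 3⁻¹ ≡ 2 (mod 5), s ≡ 1. Hence t ≡ 0 + 8·1 = 8 (mod 40).
From t ≡ 8 (mod 40) write t = 8 + 40s. Substituting into t ≡ 3 (mod 9) gives 40s ≡ 4 (mod 9), and since 4⁻¹ ≡ 7 (mod 9), s ≡ 1. Hence t ≡ 8 + 40·1 = 48 (mod 360).
From t ≡ 48 (mod 360) write t = 48 + 360s. Substituting into t ≡ 9 (mod 11) gives 360s ≡ 5 (mod 11), and since 8⁻¹ ≡ 7 (mod 11), s ≡ 2. Hence t ≡ 48 + 360·2 = 768 (mod 3960).
From t ≡ 768 (mod 3960) write t = 768 + 3960s. Substituting into t ≡ 1 (mod 13) gives 3960s ≡ 0 (mod 13), and since 8⁻¹ ≡ 5 (mod 13), s ≡ 0. Hence t ≡ 768 + 3960·0 = 768 (mod 51480).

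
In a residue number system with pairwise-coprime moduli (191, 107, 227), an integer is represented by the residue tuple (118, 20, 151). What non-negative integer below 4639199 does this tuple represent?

2735047

From x ≡ 118 (mod 191) write x = 118 + 191t. Substituting into x ≡ 20 (mod 107) gives 191t ≡ 9 (mod 107), and since 84⁻¹ ≡ 93 (mod 107), t ≡ 88. Hence x ≡ 118 + 191·88 = 16926 (mod 20437).
From x ≡ 16926 (mod 20437) write x = 16926 + 20437t. Substituting into x ≡ 151 (mod 227) gives 20437t ≡ 23 (mod 227), and since 7⁻¹ ≡ 65 (mod 227), t ≡ 133. Hence x ≡ 16926 + 20437·133 = 2735047 (mod 4639199).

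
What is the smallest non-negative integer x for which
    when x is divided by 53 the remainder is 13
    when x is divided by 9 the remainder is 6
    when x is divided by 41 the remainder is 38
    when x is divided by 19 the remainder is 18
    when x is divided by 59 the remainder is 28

From x ≡ 13 (mod 53) write x = 13 + 53t. Substituting into x ≡ 6 (mod 9) gives 53t ≡ 2 (mod 9), and since 8⁻¹ ≡ 8 (mod 9), t ≡ 7. Hence x ≡ 13 + 53·7 = 384 (mod 477).
From x ≡ 384 (mod 477) write x = 384 + 477t. Substituting into x ≡ 38 (mod 41) gives 477t ≡ 23 (mod 41), and since 26⁻¹ ≡ 30 (mod 41), t ≡ 34. Hence x ≡ 384 + 477·34 = 16602 (mod 19557).
From x ≡ 16602 (mod 19557) write x = 16602 + 19557t. Substituting into x ≡ 18 (mod 19) gives 19557t ≡ 3 (mod 19), and since 6⁻¹ ≡ 16 (mod 19), t ≡ 10. Hence x ≡ 16602 + 19557·10 = 212172 (mod 371583).
From x ≡ 212172 (mod 371583) write x = 212172 + 371583t. Substituting into x ≡ 28 (mod 59) gives 371583t ≡ 20 (mod 59), and since 1⁻¹ ≡ 1 (mod 59), t ≡ 20. Hence x ≡ 212172 + 371583·20 = 7643832 (mod 21923397).

7643832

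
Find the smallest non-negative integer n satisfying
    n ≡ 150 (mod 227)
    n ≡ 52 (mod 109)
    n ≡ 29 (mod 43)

From n ≡ 150 (mod 227) write n = 150 + 227t. Substituting into n ≡ 52 (mod 109) gives 227t ≡ 11 (mod 109), and since 9⁻¹ ≡ 97 (mod 109), t ≡ 86. Hence n ≡ 150 + 227·86 = 19672 (mod 24743).
From n ≡ 19672 (mod 24743) write n = 19672 + 24743t. Substituting into n ≡ 29 (mod 43) gives 24743t ≡ 8 (mod 43), and since 18⁻¹ ≡ 12 (mod 43), t ≡ 10. Hence n ≡ 19672 + 24743·10 = 267102 (mod 1063949).

267102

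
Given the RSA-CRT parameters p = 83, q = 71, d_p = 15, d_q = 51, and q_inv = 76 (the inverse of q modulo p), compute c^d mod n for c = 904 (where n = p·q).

2729

m₁ = c^(d_p) mod p: c ≡ 74 (mod 83), and 74^15 mod 83 = 73.
m₂ = c^(d_q) mod q: c ≡ 52 (mod 71), and 52^51 mod 71 = 31.
h = q_inv·(m₁ − m₂) mod p = 76·(73 − 31) mod 83 = 38.
m = m₂ + h·q = 31 + 38·71 = 2729.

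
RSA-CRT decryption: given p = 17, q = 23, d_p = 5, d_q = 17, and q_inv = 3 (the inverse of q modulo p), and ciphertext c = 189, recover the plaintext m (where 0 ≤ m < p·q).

15

m₁ = c^(d_p) mod p: c ≡ 2 (mod 17), and 2^5 mod 17 = 15.
m₂ = c^(d_q) mod q: c ≡ 5 (mod 23), and 5^17 mod 23 = 15.
h = q_inv·(m₁ − m₂) mod p = 3·(15 − 15) mod 17 = 0.
m = m₂ + h·q = 15 + 0·23 = 15.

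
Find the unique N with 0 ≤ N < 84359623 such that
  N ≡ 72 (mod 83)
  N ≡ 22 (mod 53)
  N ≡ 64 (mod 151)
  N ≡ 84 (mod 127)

37436890

From N ≡ 72 (mod 83) write N = 72 + 83t. Substituting into N ≡ 22 (mod 53) gives 83t ≡ 3 (mod 53), and since 30⁻¹ ≡ 23 (mod 53), t ≡ 16. Hence N ≡ 72 + 83·16 = 1400 (mod 4399).
From N ≡ 1400 (mod 4399) write N = 1400 + 4399t. Substituting into N ≡ 64 (mod 151) gives 4399t ≡ 23 (mod 151), and since 20⁻¹ ≡ 68 (mod 151), t ≡ 54. Hence N ≡ 1400 + 4399·54 = 238946 (mod 664249).
From N ≡ 238946 (mod 664249) write N = 238946 + 664249t. Substituting into N ≡ 84 (mod 127) gives 664249t ≡ 25 (mod 127), and since 39⁻¹ ≡ 114 (mod 127), t ≡ 56. Hence N ≡ 238946 + 664249·56 = 37436890 (mod 84359623).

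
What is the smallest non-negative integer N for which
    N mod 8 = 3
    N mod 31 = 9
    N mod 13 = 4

1187

The moduli are pairwise coprime; M = 8·31·13 = 3224.
M/8 = 403; 403 ≡ 3 (mod 8); 3·3 ≡ 1, so inverse 3.
M/31 = 104; 104 ≡ 11 (mod 31); 11·17 ≡ 1, so inverse 17.
M/13 = 248; 248 ≡ 1 (mod 13), inverse 1.
N ≡ 3·403·3 + 9·104·17 + 4·248·1 = 20531.
20531 mod 3224 = 1187.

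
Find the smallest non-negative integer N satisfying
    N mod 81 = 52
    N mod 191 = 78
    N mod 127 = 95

The moduli are pairwise coprime; M = 81·191·127 = 1964817.
M/81 = 24257; 24257 ≡ 38 (mod 81); 38·32 ≡ 1, so inverse 32.
M/191 = 10287; 10287 ≡ 164 (mod 191); 164·99 ≡ 1, so inverse 99.
M/127 = 15471; 15471 ≡ 104 (mod 127); 104·11 ≡ 1, so inverse 11.
N ≡ 52·24257·32 + 78·10287·99 + 95·15471·11 = 135967057.
135967057 mod 1964817 = 394684.

394684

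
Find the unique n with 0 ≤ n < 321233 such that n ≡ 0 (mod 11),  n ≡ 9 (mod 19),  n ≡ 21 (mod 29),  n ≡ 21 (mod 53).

From n ≡ 0 (mod 11) write n = 0 + 11t. Substituting into n ≡ 9 (mod 19) gives 11t ≡ 9 (mod 19), and since 11⁻¹ ≡ 7 (mod 19), t ≡ 6. Hence n ≡ 0 + 11·6 = 66 (mod 209).
From n ≡ 66 (mod 209) write n = 66 + 209t. Substituting into n ≡ 21 (mod 29) gives 209t ≡ 13 (mod 29), and since 6⁻¹ ≡ 5 (mod 29), t ≡ 7. Hence n ≡ 66 + 209·7 = 1529 (mod 6061).
From n ≡ 1529 (mod 6061) write n = 1529 + 6061t. Substituting into n ≡ 21 (mod 53) gives 6061t ≡ 29 (mod 53), and since 19⁻¹ ≡ 14 (mod 53), t ≡ 35. Hence n ≡ 1529 + 6061·35 = 213664 (mod 321233).

213664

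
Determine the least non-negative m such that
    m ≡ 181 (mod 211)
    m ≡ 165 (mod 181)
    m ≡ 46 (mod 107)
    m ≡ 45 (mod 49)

The moduli are pairwise coprime; N = 211·181·107·49 = 200235413.
N/211 = 948983; 948983 ≡ 116 (mod 211); 116·191 ≡ 1, so inverse 191.
N/181 = 1106273; 1106273 ≡ 1 (mod 181), inverse 1.
N/107 = 1871359; 1871359 ≡ 36 (mod 107); 36·3 ≡ 1, so inverse 3.
N/49 = 4086437; 4086437 ≡ 33 (mod 49); 33·3 ≡ 1, so inverse 3.
m ≡ 181·948983·191 + 165·1106273·1 + 46·1871359·3 + 45·4086437·3 = 33799742875.
33799742875 mod 200235413 = 160193491.

160193491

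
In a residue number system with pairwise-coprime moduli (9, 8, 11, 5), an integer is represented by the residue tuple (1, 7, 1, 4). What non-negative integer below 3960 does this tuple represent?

From x ≡ 1 (mod 9) write x = 1 + 9t. Substituting into x ≡ 7 (mod 8) gives 9t ≡ 6 (mod 8), and since 1⁻¹ ≡ 1 (mod 8), t ≡ 6. Hence x ≡ 1 + 9·6 = 55 (mod 72).
From x ≡ 55 (mod 72) write x = 55 + 72t. Substituting into x ≡ 1 (mod 11) gives 72t ≡ 1 (mod 11), and since 6⁻¹ ≡ 2 (mod 11), t ≡ 2. Hence x ≡ 55 + 72·2 = 199 (mod 792).
From x ≡ 199 (mod 792) write x = 199 + 792t. Substituting into x ≡ 4 (mod 5) gives 792t ≡ 0 (mod 5), and since 2⁻¹ ≡ 3 (mod 5), t ≡ 0. Hence x ≡ 199 + 792·0 = 199 (mod 3960).

199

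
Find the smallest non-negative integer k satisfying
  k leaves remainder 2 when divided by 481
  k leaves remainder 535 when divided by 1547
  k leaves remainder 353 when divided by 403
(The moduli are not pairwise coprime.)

829727

gcd(481, 1547) = 13 and 13 | (535 − 2), so the pair is consistent; merging gives k ≡ 28381 (mod 57239), where 57239 = lcm(481, 1547).
gcd(57239, 403) = 13 and 13 | (353 − 28381), so the pair is consistent; merging gives k ≡ 829727 (mod 1774409), where 1774409 = lcm(57239, 403).
The solution is unique modulo lcm(481, 1547, 403) = 1774409.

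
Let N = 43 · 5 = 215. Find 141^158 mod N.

146

Mod 43: 141 ≡ 12; by Fermat, exponent reduces to 158 mod 42 = 32; 12^32 ≡ 17 (mod 43).
Mod 5: 141 ≡ 1; by Fermat, exponent reduces to 158 mod 4 = 2; 1^2 ≡ 1 (mod 5).
Combine by CRT: x ≡ 17 (mod 43), x ≡ 1 (mod 5) ⇒ x ≡ 146 (mod 215).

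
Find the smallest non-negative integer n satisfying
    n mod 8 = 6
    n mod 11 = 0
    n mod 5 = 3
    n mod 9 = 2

3278

The moduli are pairwise coprime; M = 8·11·5·9 = 3960.
M/8 = 495; 495 ≡ 7 (mod 8); 7·7 ≡ 1, so inverse 7.
M/11 = 360; 360 ≡ 8 (mod 11); 8·7 ≡ 1, so inverse 7.
M/5 = 792; 792 ≡ 2 (mod 5); 2·3 ≡ 1, so inverse 3.
M/9 = 440; 440 ≡ 8 (mod 9); 8·8 ≡ 1, so inverse 8.
n ≡ 6·495·7 + 0·360·7 + 3·792·3 + 2·440·8 = 34958.
34958 mod 3960 = 3278.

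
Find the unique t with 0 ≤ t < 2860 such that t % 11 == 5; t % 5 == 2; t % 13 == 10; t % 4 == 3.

907

From t ≡ 5 (mod 11) write t = 5 + 11s. Substituting into t ≡ 2 (mod 5) gives 11s ≡ 2 (mod 5), and since 1⁻¹ ≡ 1 (mod 5), s ≡ 2. Hence t ≡ 5 + 11·2 = 27 (mod 55).
From t ≡ 27 (mod 55) write t = 27 + 55s. Substituting into t ≡ 10 (mod 13) gives 55s ≡ 9 (mod 13), and since 3⁻¹ ≡ 9 (mod 13), s ≡ 3. Hence t ≡ 27 + 55·3 = 192 (mod 715).
From t ≡ 192 (mod 715) write t = 192 + 715s. Substituting into t ≡ 3 (mod 4) gives 715s ≡ 3 (mod 4), and since 3⁻¹ ≡ 3 (mod 4), s ≡ 1. Hence t ≡ 192 + 715·1 = 907 (mod 2860).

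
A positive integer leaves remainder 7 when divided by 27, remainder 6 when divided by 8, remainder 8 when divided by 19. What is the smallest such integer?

Combine the congruences pairwise.
From t ≡ 7 (mod 27) write t = 7 + 27s. Substituting into t ≡ 6 (mod 8) gives 27s ≡ 7 (mod 8), and since 3⁻¹ ≡ 3 (mod 8), s ≡ 5. Hence t ≡ 7 + 27·5 = 142 (mod 216).
From t ≡ 142 (mod 216) write t = 142 + 216s. Substituting into t ≡ 8 (mod 19) gives 216s ≡ 18 (mod 19), and since 7⁻¹ ≡ 11 (mod 19), s ≡ 8. Hence t ≡ 142 + 216·8 = 1870 (mod 4104).

1870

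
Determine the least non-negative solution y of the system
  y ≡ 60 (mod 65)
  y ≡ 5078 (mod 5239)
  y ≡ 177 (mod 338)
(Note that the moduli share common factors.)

gcd(65, 5239) = 13 and 13 | (5078 − 60), so the pair is consistent; merging gives y ≡ 20795 (mod 26195), where 26195 = lcm(65, 5239).
gcd(26195, 338) = 169 and 169 | (177 − 20795), so the pair is consistent; merging gives y ≡ 20795 (mod 52390), where 52390 = lcm(26195, 338).
The solution is unique modulo lcm(65, 5239, 338) = 52390.

20795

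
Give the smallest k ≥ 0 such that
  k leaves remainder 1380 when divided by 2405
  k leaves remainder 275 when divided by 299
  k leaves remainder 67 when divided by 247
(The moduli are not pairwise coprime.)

gcd(2405, 299) = 13 and 13 | (275 − 1380), so the pair is consistent; merging gives k ≡ 18215 (mod 55315), where 55315 = lcm(2405, 299).
gcd(55315, 247) = 13 and 13 | (67 − 18215), so the pair is consistent; merging gives k ≡ 516050 (mod 1050985), where 1050985 = lcm(55315, 247).
The solution is unique modulo lcm(2405, 299, 247) = 1050985.

516050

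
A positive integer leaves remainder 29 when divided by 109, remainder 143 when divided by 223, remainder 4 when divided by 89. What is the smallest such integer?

1069428

The moduli are pairwise coprime; M = 109·223·89 = 2163323.
M/109 = 19847; 19847 ≡ 9 (mod 109); 9·97 ≡ 1, so inverse 97.
M/223 = 9701; 9701 ≡ 112 (mod 223); 112·2 ≡ 1, so inverse 2.
M/89 = 24307; 24307 ≡ 10 (mod 89); 10·9 ≡ 1, so inverse 9.
N ≡ 29·19847·97 + 143·9701·2 + 4·24307·9 = 59479149.
59479149 mod 2163323 = 1069428.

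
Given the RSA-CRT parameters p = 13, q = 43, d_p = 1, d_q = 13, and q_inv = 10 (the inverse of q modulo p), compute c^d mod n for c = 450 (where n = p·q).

m₁ = c^(d_p) mod p: c ≡ 8 (mod 13), and 8^1 mod 13 = 8.
m₂ = c^(d_q) mod q: c ≡ 20 (mod 43), and 20^13 mod 43 = 19.
h = q_inv·(m₁ − m₂) mod p = 10·(8 − 19) mod 13 = 7.
m = m₂ + h·q = 19 + 7·43 = 320.

320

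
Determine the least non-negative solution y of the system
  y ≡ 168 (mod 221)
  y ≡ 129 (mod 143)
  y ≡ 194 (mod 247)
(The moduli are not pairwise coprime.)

Combine the congruences pairwise.
gcd(221, 143) = 13 and 13 | (129 − 168), so the pair is consistent; merging gives y ≡ 1273 (mod 2431), where 2431 = lcm(221, 143).
gcd(2431, 247) = 13 and 13 | (194 − 1273), so the pair is consistent; merging gives y ≡ 37738 (mod 46189), where 46189 = lcm(2431, 247).
The solution is unique modulo lcm(221, 143, 247) = 46189.

37738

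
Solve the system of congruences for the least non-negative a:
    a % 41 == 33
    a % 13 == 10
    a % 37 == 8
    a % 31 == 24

6224

The moduli are pairwise coprime; N = 41·13·37·31 = 611351.
N/41 = 14911; 14911 ≡ 28 (mod 41); 28·22 ≡ 1, so inverse 22.
N/13 = 47027; 47027 ≡ 6 (mod 13); 6·11 ≡ 1, so inverse 11.
N/37 = 16523; 16523 ≡ 21 (mod 37); 21·30 ≡ 1, so inverse 30.
N/31 = 19721; 19721 ≡ 5 (mod 31); 5·25 ≡ 1, so inverse 25.
a ≡ 33·14911·22 + 10·47027·11 + 8·16523·30 + 24·19721·25 = 31796476.
31796476 mod 611351 = 6224.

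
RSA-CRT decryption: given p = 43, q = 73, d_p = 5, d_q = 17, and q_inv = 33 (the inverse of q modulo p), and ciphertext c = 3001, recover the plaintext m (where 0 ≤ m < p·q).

m₁ = c^(d_p) mod p: c ≡ 34 (mod 43), and 34^5 mod 43 = 33.
m₂ = c^(d_q) mod q: c ≡ 8 (mod 73), and 8^17 mod 73 = 64.
h = q_inv·(m₁ − m₂) mod p = 33·(33 − 64) mod 43 = 9.
m = m₂ + h·q = 64 + 9·73 = 721.

721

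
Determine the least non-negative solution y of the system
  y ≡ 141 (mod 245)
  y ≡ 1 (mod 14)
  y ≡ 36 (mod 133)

gcd(245, 14) = 7 and 7 | (1 − 141), so the pair is consistent; merging gives y ≡ 141 (mod 490), where 490 = lcm(245, 14).
gcd(490, 133) = 7 and 7 | (36 − 141), so the pair is consistent; merging gives y ≡ 6021 (mod 9310), where 9310 = lcm(490, 133).
The solution is unique modulo lcm(245, 14, 133) = 9310.

6021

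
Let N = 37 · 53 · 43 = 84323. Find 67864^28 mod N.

Mod 37: 67864 ≡ 6; 6^28 ≡ 1 (mod 37).
Mod 53: 67864 ≡ 24; 24^28 ≡ 46 (mod 53).
Mod 43: 67864 ≡ 10; 10^28 ≡ 6 (mod 43).
Combine by CRT: x ≡ 1 (mod 37), x ≡ 46 (mod 53), x ≡ 6 (mod 43) ⇒ x ≡ 36298 (mod 84323).

36298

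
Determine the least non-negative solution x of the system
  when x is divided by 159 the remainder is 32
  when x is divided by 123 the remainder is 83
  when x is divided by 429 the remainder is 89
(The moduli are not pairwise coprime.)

195284

gcd(159, 123) = 3 and 3 | (83 − 32), so the pair is consistent; merging gives x ≡ 6233 (mod 6519), where 6519 = lcm(159, 123).
gcd(6519, 429) = 3 and 3 | (89 − 6233), so the pair is consistent; merging gives x ≡ 195284 (mod 932217), where 932217 = lcm(6519, 429).
The solution is unique modulo lcm(159, 123, 429) = 932217.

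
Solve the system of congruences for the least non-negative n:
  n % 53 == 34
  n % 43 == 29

Combine the congruences pairwise.
From n ≡ 34 (mod 53) write n = 34 + 53t. Substituting into n ≡ 29 (mod 43) gives 53t ≡ 38 (mod 43), and since 10⁻¹ ≡ 13 (mod 43), t ≡ 21. Hence n ≡ 34 + 53·21 = 1147 (mod 2279).

1147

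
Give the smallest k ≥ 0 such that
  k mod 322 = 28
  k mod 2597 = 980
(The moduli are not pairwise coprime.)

Combine the congruences pairwise.
gcd(322, 2597) = 7 and 7 | (980 − 28), so the pair is consistent; merging gives k ≡ 42532 (mod 119462), where 119462 = lcm(322, 2597).
The solution is unique modulo lcm(322, 2597) = 119462.

42532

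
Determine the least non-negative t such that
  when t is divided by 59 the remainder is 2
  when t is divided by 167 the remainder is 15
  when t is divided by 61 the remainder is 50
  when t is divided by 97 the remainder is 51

52716738

From t ≡ 2 (mod 59) write t = 2 + 59s. Substituting into t ≡ 15 (mod 167) gives 59s ≡ 13 (mod 167), and since 59⁻¹ ≡ 17 (mod 167), s ≡ 54. Hence t ≡ 2 + 59·54 = 3188 (mod 9853).
From t ≡ 3188 (mod 9853) write t = 3188 + 9853s. Substituting into t ≡ 50 (mod 61) gives 9853s ≡ 34 (mod 61), and since 32⁻¹ ≡ 21 (mod 61), s ≡ 43. Hence t ≡ 3188 + 9853·43 = 426867 (mod 601033).
From t ≡ 426867 (mod 601033) write t = 426867 + 601033s. Substituting into t ≡ 51 (mod 97) gives 601033s ≡ 81 (mod 97), and since 21⁻¹ ≡ 37 (mod 97), s ≡ 87. Hence t ≡ 426867 + 601033·87 = 52716738 (mod 58300201).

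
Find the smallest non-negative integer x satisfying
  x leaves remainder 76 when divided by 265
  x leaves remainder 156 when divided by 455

21541

Combine the congruences pairwise.
gcd(265, 455) = 5 and 5 | (156 − 76), so the pair is consistent; merging gives x ≡ 21541 (mod 24115), where 24115 = lcm(265, 455).
The solution is unique modulo lcm(265, 455) = 24115.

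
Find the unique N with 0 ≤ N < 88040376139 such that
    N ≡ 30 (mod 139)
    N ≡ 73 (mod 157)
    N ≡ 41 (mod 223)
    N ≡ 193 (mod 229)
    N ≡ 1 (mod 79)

37423645292

From N ≡ 30 (mod 139) write N = 30 + 139t. Substituting into N ≡ 73 (mod 157) gives 139t ≡ 43 (mod 157), and since 139⁻¹ ≡ 61 (mod 157), t ≡ 111. Hence N ≡ 30 + 139·111 = 15459 (mod 21823).
From N ≡ 15459 (mod 21823) write N = 15459 + 21823t. Substituting into N ≡ 41 (mod 223) gives 21823t ≡ 192 (mod 223), and since 192⁻¹ ≡ 187 (mod 223), t ≡ 1. Hence N ≡ 15459 + 21823·1 = 37282 (mod 4866529).
From N ≡ 37282 (mod 4866529) write N = 37282 + 4866529t. Substituting into N ≡ 193 (mod 229) gives 4866529t ≡ 9 (mod 229), and since 50⁻¹ ≡ 142 (mod 229), t ≡ 133. Hence N ≡ 37282 + 4866529·133 = 647285639 (mod 1114435141).
From N ≡ 647285639 (mod 1114435141) write N = 647285639 + 1114435141t. Substituting into N ≡ 1 (mod 79) gives 1114435141t ≡ 72 (mod 79), and since 74⁻¹ ≡ 63 (mod 79), t ≡ 33. Hence N ≡ 647285639 + 1114435141·33 = 37423645292 (mod 88040376139).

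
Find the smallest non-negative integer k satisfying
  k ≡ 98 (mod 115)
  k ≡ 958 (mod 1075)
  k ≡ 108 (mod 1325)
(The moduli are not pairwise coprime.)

gcd(115, 1075) = 5 and 5 | (958 − 98), so the pair is consistent; merging gives k ≡ 14933 (mod 24725), where 24725 = lcm(115, 1075).
gcd(24725, 1325) = 25 and 25 | (108 − 14933), so the pair is consistent; merging gives k ≡ 756683 (mod 1310425), where 1310425 = lcm(24725, 1325).
The solution is unique modulo lcm(115, 1075, 1325) = 1310425.

756683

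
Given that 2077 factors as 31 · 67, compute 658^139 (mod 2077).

1936

Mod 31: 658 ≡ 7; by Fermat, exponent reduces to 139 mod 30 = 19; 7^19 ≡ 14 (mod 31).
Mod 67: 658 ≡ 55; by Fermat, exponent reduces to 139 mod 66 = 7; 55^7 ≡ 60 (mod 67).
Combine by CRT: x ≡ 14 (mod 31), x ≡ 60 (mod 67) ⇒ x ≡ 1936 (mod 2077).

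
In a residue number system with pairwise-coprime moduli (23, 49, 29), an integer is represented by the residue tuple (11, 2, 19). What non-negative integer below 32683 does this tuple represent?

The moduli are pairwise coprime; N = 23·49·29 = 32683.
N/23 = 1421; 1421 ≡ 18 (mod 23); 18·9 ≡ 1, so inverse 9.
N/49 = 667; 667 ≡ 30 (mod 49); 30·18 ≡ 1, so inverse 18.
N/29 = 1127; 1127 ≡ 25 (mod 29); 25·7 ≡ 1, so inverse 7.
x ≡ 11·1421·9 + 2·667·18 + 19·1127·7 = 314582.
314582 mod 32683 = 20435.

20435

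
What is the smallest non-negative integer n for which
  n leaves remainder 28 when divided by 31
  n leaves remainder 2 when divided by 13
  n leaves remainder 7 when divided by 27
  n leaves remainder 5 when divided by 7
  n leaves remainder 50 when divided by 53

The moduli are pairwise coprime; M = 31·13·27·7·53 = 4036851.
M/31 = 130221; 130221 ≡ 21 (mod 31); 21·3 ≡ 1, so inverse 3.
M/13 = 310527; 310527 ≡ 9 (mod 13); 9·3 ≡ 1, so inverse 3.
M/27 = 149513; 149513 ≡ 14 (mod 27); 14·2 ≡ 1, so inverse 2.
M/7 = 576693; 576693 ≡ 5 (mod 7); 5·3 ≡ 1, so inverse 3.
M/53 = 76167; 76167 ≡ 6 (mod 53); 6·9 ≡ 1, so inverse 9.
n ≡ 28·130221·3 + 2·310527·3 + 7·149513·2 + 5·576693·3 + 50·76167·9 = 57820453.
57820453 mod 4036851 = 1304539.

1304539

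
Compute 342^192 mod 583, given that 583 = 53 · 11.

100

Mod 53: 342 ≡ 24; by Fermat, exponent reduces to 192 mod 52 = 36; 24^36 ≡ 47 (mod 53).
Mod 11: 342 ≡ 1; by Fermat, exponent reduces to 192 mod 10 = 2; 1^2 ≡ 1 (mod 11).
Combine by CRT: x ≡ 47 (mod 53), x ≡ 1 (mod 11) ⇒ x ≡ 100 (mod 583).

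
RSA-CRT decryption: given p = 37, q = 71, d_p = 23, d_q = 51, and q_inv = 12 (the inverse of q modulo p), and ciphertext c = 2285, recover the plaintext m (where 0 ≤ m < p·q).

1668

m₁ = c^(d_p) mod p: c ≡ 28 (mod 37), and 28^23 mod 37 = 3.
m₂ = c^(d_q) mod q: c ≡ 13 (mod 71), and 13^51 mod 71 = 35.
h = q_inv·(m₁ − m₂) mod p = 12·(3 − 35) mod 37 = 23.
m = m₂ + h·q = 35 + 23·71 = 1668.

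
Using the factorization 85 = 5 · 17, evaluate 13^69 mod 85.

13

Mod 5: 13 ≡ 3; by Fermat, exponent reduces to 69 mod 4 = 1; 3^1 ≡ 3 (mod 5).
Mod 17: 13 ≡ 13; by Fermat, exponent reduces to 69 mod 16 = 5; 13^5 ≡ 13 (mod 17).
Combine by CRT: x ≡ 3 (mod 5), x ≡ 13 (mod 17) ⇒ x ≡ 13 (mod 85).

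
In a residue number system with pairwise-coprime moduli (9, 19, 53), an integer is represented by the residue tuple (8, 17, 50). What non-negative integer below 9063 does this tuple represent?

2753

The moduli are pairwise coprime; N = 9·19·53 = 9063.
N/9 = 1007; 1007 ≡ 8 (mod 9); 8·8 ≡ 1, so inverse 8.
N/19 = 477; 477 ≡ 2 (mod 19); 2·10 ≡ 1, so inverse 10.
N/53 = 171; 171 ≡ 12 (mod 53); 12·31 ≡ 1, so inverse 31.
x ≡ 8·1007·8 + 17·477·10 + 50·171·31 = 410588.
410588 mod 9063 = 2753.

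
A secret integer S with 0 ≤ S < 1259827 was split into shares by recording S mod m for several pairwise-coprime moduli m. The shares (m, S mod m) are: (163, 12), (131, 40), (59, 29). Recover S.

The moduli are pairwise coprime; N = 163·131·59 = 1259827.
N/163 = 7729; 7729 ≡ 68 (mod 163); 68·12 ≡ 1, so inverse 12.
N/131 = 9617; 9617 ≡ 54 (mod 131); 54·17 ≡ 1, so inverse 17.
N/59 = 21353; 21353 ≡ 54 (mod 59); 54·47 ≡ 1, so inverse 47.
S ≡ 12·7729·12 + 40·9617·17 + 29·21353·47 = 36756675.
36756675 mod 1259827 = 221692.

221692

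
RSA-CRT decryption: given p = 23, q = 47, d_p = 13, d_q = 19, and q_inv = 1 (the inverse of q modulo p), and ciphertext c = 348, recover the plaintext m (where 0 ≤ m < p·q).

m₁ = c^(d_p) mod p: c ≡ 3 (mod 23), and 3^13 mod 23 = 9.
m₂ = c^(d_q) mod q: c ≡ 19 (mod 47), and 19^19 mod 47 = 33.
h = q_inv·(m₁ − m₂) mod p = 1·(9 − 33) mod 23 = 22.
m = m₂ + h·q = 33 + 22·47 = 1067.

1067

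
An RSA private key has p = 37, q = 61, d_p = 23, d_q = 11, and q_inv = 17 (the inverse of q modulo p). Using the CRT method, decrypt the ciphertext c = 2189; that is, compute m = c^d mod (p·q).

1067

m₁ = c^(d_p) mod p: c ≡ 6 (mod 37), and 6^23 mod 37 = 31.
m₂ = c^(d_q) mod q: c ≡ 54 (mod 61), and 54^11 mod 61 = 30.
h = q_inv·(m₁ − m₂) mod p = 17·(31 − 30) mod 37 = 17.
m = m₂ + h·q = 30 + 17·61 = 1067.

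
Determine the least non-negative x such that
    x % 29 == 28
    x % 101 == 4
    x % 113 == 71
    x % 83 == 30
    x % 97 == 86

The moduli are pairwise coprime; N = 29·101·113·83·97 = 2664695827.
N/29 = 91886063; 91886063 ≡ 27 (mod 29); 27·14 ≡ 1, so inverse 14.
N/101 = 26383127; 26383127 ≡ 8 (mod 101); 8·38 ≡ 1, so inverse 38.
N/113 = 23581379; 23581379 ≡ 87 (mod 113); 87·13 ≡ 1, so inverse 13.
N/83 = 32104769; 32104769 ≡ 37 (mod 83); 37·9 ≡ 1, so inverse 9.
N/97 = 27471091; 27471091 ≡ 12 (mod 97); 12·89 ≡ 1, so inverse 89.
x ≡ 28·91886063·14 + 4·26383127·38 + 71·23581379·13 + 30·32104769·9 + 86·27471091·89 = 280727202961.
280727202961 mod 2664695827 = 934141126.

934141126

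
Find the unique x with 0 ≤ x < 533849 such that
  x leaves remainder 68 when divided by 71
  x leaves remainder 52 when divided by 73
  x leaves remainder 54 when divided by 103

394544

Combine the congruences pairwise.
From x ≡ 68 (mod 71) write x = 68 + 71t. Substituting into x ≡ 52 (mod 73) gives 71t ≡ 57 (mod 73), and since 71⁻¹ ≡ 36 (mod 73), t ≡ 8. Hence x ≡ 68 + 71·8 = 636 (mod 5183).
From x ≡ 636 (mod 5183) write x = 636 + 5183t. Substituting into x ≡ 54 (mod 103) gives 5183t ≡ 36 (mod 103), and since 33⁻¹ ≡ 25 (mod 103), t ≡ 76. Hence x ≡ 636 + 5183·76 = 394544 (mod 533849).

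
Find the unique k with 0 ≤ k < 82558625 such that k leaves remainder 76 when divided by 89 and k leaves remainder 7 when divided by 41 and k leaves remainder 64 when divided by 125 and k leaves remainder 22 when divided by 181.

The moduli are pairwise coprime; N = 89·41·125·181 = 82558625.
N/89 = 927625; 927625 ≡ 67 (mod 89); 67·4 ≡ 1, so inverse 4.
N/41 = 2013625; 2013625 ≡ 33 (mod 41); 33·5 ≡ 1, so inverse 5.
N/125 = 660469; 660469 ≡ 94 (mod 125); 94·4 ≡ 1, so inverse 4.
N/181 = 456125; 456125 ≡ 5 (mod 181); 5·145 ≡ 1, so inverse 145.
k ≡ 76·927625·4 + 7·2013625·5 + 64·660469·4 + 22·456125·145 = 1976593689.
1976593689 mod 82558625 = 77745314.

77745314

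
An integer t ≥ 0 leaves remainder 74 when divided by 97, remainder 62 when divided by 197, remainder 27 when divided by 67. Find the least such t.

The moduli are pairwise coprime; N = 97·197·67 = 1280303.
N/97 = 13199; 13199 ≡ 7 (mod 97); 7·14 ≡ 1, so inverse 14.
N/197 = 6499; 6499 ≡ 195 (mod 197); 195·98 ≡ 1, so inverse 98.
N/67 = 19109; 19109 ≡ 14 (mod 67); 14·24 ≡ 1, so inverse 24.
t ≡ 74·13199·14 + 62·6499·98 + 27·19109·24 = 65544720.
65544720 mod 1280303 = 249267.

249267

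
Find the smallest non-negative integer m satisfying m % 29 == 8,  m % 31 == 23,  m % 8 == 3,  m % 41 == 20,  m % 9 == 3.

2511147

From m ≡ 8 (mod 29) write m = 8 + 29t. Substituting into m ≡ 23 (mod 31) gives 29t ≡ 15 (mod 31), and since 29⁻¹ ≡ 15 (mod 31), t ≡ 8. Hence m ≡ 8 + 29·8 = 240 (mod 899).
From m ≡ 240 (mod 899) write m = 240 + 899t. Substituting into m ≡ 3 (mod 8) gives 899t ≡ 3 (mod 8), and since 3⁻¹ ≡ 3 (mod 8), t ≡ 1. Hence m ≡ 240 + 899·1 = 1139 (mod 7192).
From m ≡ 1139 (mod 7192) write m = 1139 + 7192t. Substituting into m ≡ 20 (mod 41) gives 7192t ≡ 29 (mod 41), and since 17⁻¹ ≡ 29 (mod 41), t ≡ 21. Hence m ≡ 1139 + 7192·21 = 152171 (mod 294872).
From m ≡ 152171 (mod 294872) write m = 152171 + 294872t. Substituting into m ≡ 3 (mod 9) gives 294872t ≡ 4 (mod 9), and since 5⁻¹ ≡ 2 (mod 9), t ≡ 8. Hence m ≡ 152171 + 294872·8 = 2511147 (mod 2653848).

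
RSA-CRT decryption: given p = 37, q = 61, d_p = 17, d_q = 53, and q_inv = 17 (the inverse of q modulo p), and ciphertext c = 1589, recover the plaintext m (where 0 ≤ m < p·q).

m₁ = c^(d_p) mod p: c ≡ 35 (mod 37), and 35^17 mod 37 = 19.
m₂ = c^(d_q) mod q: c ≡ 3 (mod 61), and 3^53 mod 61 = 27.
h = q_inv·(m₁ − m₂) mod p = 17·(19 − 27) mod 37 = 12.
m = m₂ + h·q = 27 + 12·61 = 759.

759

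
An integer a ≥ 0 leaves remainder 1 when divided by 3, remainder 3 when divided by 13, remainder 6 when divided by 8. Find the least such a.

94

From a ≡ 1 (mod 3) write a = 1 + 3t. Substituting into a ≡ 3 (mod 13) gives 3t ≡ 2 (mod 13), and since 3⁻¹ ≡ 9 (mod 13), t ≡ 5. Hence a ≡ 1 + 3·5 = 16 (mod 39).
From a ≡ 16 (mod 39) write a = 16 + 39t. Substituting into a ≡ 6 (mod 8) gives 39t ≡ 6 (mod 8), and since 7⁻¹ ≡ 7 (mod 8), t ≡ 2. Hence a ≡ 16 + 39·2 = 94 (mod 312).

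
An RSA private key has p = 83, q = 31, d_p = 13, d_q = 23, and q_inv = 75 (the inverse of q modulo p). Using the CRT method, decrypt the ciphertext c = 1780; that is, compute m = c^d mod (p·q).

365

m₁ = c^(d_p) mod p: c ≡ 37 (mod 83), and 37^13 mod 83 = 33.
m₂ = c^(d_q) mod q: c ≡ 13 (mod 31), and 13^23 mod 31 = 24.
h = q_inv·(m₁ − m₂) mod p = 75·(33 − 24) mod 83 = 11.
m = m₂ + h·q = 24 + 11·31 = 365.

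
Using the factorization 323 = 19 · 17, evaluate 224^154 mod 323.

Mod 19: 224 ≡ 15; by Fermat, exponent reduces to 154 mod 18 = 10; 15^10 ≡ 4 (mod 19).
Mod 17: 224 ≡ 3; by Fermat, exponent reduces to 154 mod 16 = 10; 3^10 ≡ 8 (mod 17).
Combine by CRT: x ≡ 4 (mod 19), x ≡ 8 (mod 17) ⇒ x ≡ 42 (mod 323).

42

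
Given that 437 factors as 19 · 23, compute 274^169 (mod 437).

Mod 19: 274 ≡ 8; by Fermat, exponent reduces to 169 mod 18 = 7; 8^7 ≡ 8 (mod 19).
Mod 23: 274 ≡ 21; by Fermat, exponent reduces to 169 mod 22 = 15; 21^15 ≡ 7 (mod 23).
Combine by CRT: x ≡ 8 (mod 19), x ≡ 7 (mod 23) ⇒ x ≡ 122 (mod 437).

122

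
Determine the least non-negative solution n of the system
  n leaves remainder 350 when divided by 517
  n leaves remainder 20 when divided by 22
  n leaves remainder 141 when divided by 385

25166

Combine the congruences pairwise.
gcd(517, 22) = 11 and 11 | (20 − 350), so the pair is consistent; merging gives n ≡ 350 (mod 1034), where 1034 = lcm(517, 22).
gcd(1034, 385) = 11 and 11 | (141 − 350), so the pair is consistent; merging gives n ≡ 25166 (mod 36190), where 36190 = lcm(1034, 385).
The solution is unique modulo lcm(517, 22, 385) = 36190.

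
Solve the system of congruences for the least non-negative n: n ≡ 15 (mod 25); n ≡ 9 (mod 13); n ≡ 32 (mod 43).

2440

The moduli are pairwise coprime; M = 25·13·43 = 13975.
M/25 = 559; 559 ≡ 9 (mod 25); 9·14 ≡ 1, so inverse 14.
M/13 = 1075; 1075 ≡ 9 (mod 13); 9·3 ≡ 1, so inverse 3.
M/43 = 325; 325 ≡ 24 (mod 43); 24·9 ≡ 1, so inverse 9.
n ≡ 15·559·14 + 9·1075·3 + 32·325·9 = 240015.
240015 mod 13975 = 2440.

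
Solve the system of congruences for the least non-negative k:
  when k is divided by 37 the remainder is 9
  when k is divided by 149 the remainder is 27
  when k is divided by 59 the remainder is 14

From k ≡ 9 (mod 37) write k = 9 + 37t. Substituting into k ≡ 27 (mod 149) gives 37t ≡ 18 (mod 149), and since 37⁻¹ ≡ 145 (mod 149), t ≡ 77. Hence k ≡ 9 + 37·77 = 2858 (mod 5513).
From k ≡ 2858 (mod 5513) write k = 2858 + 5513t. Substituting into k ≡ 14 (mod 59) gives 5513t ≡ 47 (mod 59), and since 26⁻¹ ≡ 25 (mod 59), t ≡ 54. Hence k ≡ 2858 + 5513·54 = 300560 (mod 325267).

300560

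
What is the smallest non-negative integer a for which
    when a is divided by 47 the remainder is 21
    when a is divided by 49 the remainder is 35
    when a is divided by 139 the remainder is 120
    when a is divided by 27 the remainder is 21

5916099

From a ≡ 21 (mod 47) write a = 21 + 47t. Substituting into a ≡ 35 (mod 49) gives 47t ≡ 14 (mod 49), and since 47⁻¹ ≡ 24 (mod 49), t ≡ 42. Hence a ≡ 21 + 47·42 = 1995 (mod 2303).
From a ≡ 1995 (mod 2303) write a = 1995 + 2303t. Substituting into a ≡ 120 (mod 139) gives 2303t ≡ 71 (mod 139), and since 79⁻¹ ≡ 44 (mod 139), t ≡ 66. Hence a ≡ 1995 + 2303·66 = 153993 (mod 320117).
From a ≡ 153993 (mod 320117) write a = 153993 + 320117t. Substituting into a ≡ 21 (mod 27) gives 320117t ≡ 9 (mod 27), and since 5⁻¹ ≡ 11 (mod 27), t ≡ 18. Hence a ≡ 153993 + 320117·18 = 5916099 (mod 8643159).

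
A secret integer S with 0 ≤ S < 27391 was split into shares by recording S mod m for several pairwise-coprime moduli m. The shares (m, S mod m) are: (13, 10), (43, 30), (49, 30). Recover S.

12672

Combine the congruences pairwise.
From S ≡ 10 (mod 13) write S = 10 + 13t. Substituting into S ≡ 30 (mod 43) gives 13t ≡ 20 (mod 43), and since 13⁻¹ ≡ 10 (mod 43), t ≡ 28. Hence S ≡ 10 + 13·28 = 374 (mod 559).
From S ≡ 374 (mod 559) write S = 374 + 559t. Substituting into S ≡ 30 (mod 49) gives 559t ≡ 48 (mod 49), and since 20⁻¹ ≡ 27 (mod 49), t ≡ 22. Hence S ≡ 374 + 559·22 = 12672 (mod 27391).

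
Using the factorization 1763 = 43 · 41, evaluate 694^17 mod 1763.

79

Mod 43: 694 ≡ 6; 6^17 ≡ 36 (mod 43).
Mod 41: 694 ≡ 38; 38^17 ≡ 38 (mod 41).
Combine by CRT: x ≡ 36 (mod 43), x ≡ 38 (mod 41) ⇒ x ≡ 79 (mod 1763).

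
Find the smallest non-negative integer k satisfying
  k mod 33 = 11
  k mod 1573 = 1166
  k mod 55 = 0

5885

gcd(33, 1573) = 11 and 11 | (1166 − 11), so the pair is consistent; merging gives k ≡ 1166 (mod 4719), where 4719 = lcm(33, 1573).
gcd(4719, 55) = 11 and 11 | (0 − 1166), so the pair is consistent; merging gives k ≡ 5885 (mod 23595), where 23595 = lcm(4719, 55).
The solution is unique modulo lcm(33, 1573, 55) = 23595.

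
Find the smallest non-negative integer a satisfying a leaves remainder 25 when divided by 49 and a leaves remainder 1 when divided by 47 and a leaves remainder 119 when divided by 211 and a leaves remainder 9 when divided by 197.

88945903

The moduli are pairwise coprime; N = 49·47·211·197 = 95728801.
N/49 = 1953649; 1953649 ≡ 19 (mod 49); 19·31 ≡ 1, so inverse 31.
N/47 = 2036783; 2036783 ≡ 38 (mod 47); 38·26 ≡ 1, so inverse 26.
N/211 = 453691; 453691 ≡ 41 (mod 211); 41·175 ≡ 1, so inverse 175.
N/197 = 485933; 485933 ≡ 131 (mod 197); 131·194 ≡ 1, so inverse 194.
a ≡ 25·1953649·31 + 1·2036783·26 + 119·453691·175 + 9·485933·194 = 11863588426.
11863588426 mod 95728801 = 88945903.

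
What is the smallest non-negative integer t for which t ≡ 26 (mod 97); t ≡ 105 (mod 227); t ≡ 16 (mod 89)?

The moduli are pairwise coprime; N = 97·227·89 = 1959691.
N/97 = 20203; 20203 ≡ 27 (mod 97); 27·18 ≡ 1, so inverse 18.
N/227 = 8633; 8633 ≡ 7 (mod 227); 7·65 ≡ 1, so inverse 65.
N/89 = 22019; 22019 ≡ 36 (mod 89); 36·47 ≡ 1, so inverse 47.
t ≡ 26·20203·18 + 105·8633·65 + 16·22019·47 = 84933517.
84933517 mod 1959691 = 666804.

666804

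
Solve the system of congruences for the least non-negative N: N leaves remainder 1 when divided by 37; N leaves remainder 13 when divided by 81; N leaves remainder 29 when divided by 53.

158287

From N ≡ 1 (mod 37) write N = 1 + 37t. Substituting into N ≡ 13 (mod 81) gives 37t ≡ 12 (mod 81), and since 37⁻¹ ≡ 46 (mod 81), t ≡ 66. Hence N ≡ 1 + 37·66 = 2443 (mod 2997).
From N ≡ 2443 (mod 2997) write N = 2443 + 2997t. Substituting into N ≡ 29 (mod 53) gives 2997t ≡ 24 (mod 53), and since 29⁻¹ ≡ 11 (mod 53), t ≡ 52. Hence N ≡ 2443 + 2997·52 = 158287 (mod 158841).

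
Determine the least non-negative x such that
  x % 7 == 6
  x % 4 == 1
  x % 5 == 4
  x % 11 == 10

Combine the congruences pairwise.
From x ≡ 6 (mod 7) write x = 6 + 7t. Substituting into x ≡ 1 (mod 4) gives 7t ≡ 3 (mod 4), and since 3⁻¹ ≡ 3 (mod 4), t ≡ 1. Hence x ≡ 6 + 7·1 = 13 (mod 28).
From x ≡ 13 (mod 28) write x = 13 + 28t. Substituting into x ≡ 4 (mod 5) gives 28t ≡ 1 (mod 5), and since 3⁻¹ ≡ 2 (mod 5), t ≡ 2. Hence x ≡ 13 + 28·2 = 69 (mod 140).
From x ≡ 69 (mod 140) write x = 69 + 140t. Substituting into x ≡ 10 (mod 11) gives 140t ≡ 7 (mod 11), and since 8⁻¹ ≡ 7 (mod 11), t ≡ 5. Hence x ≡ 69 + 140·5 = 769 (mod 1540).

769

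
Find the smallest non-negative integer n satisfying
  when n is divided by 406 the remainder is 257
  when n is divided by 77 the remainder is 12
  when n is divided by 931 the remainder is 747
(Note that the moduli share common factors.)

568657

gcd(406, 77) = 7 and 7 | (12 − 257), so the pair is consistent; merging gives n ≡ 1475 (mod 4466), where 4466 = lcm(406, 77).
gcd(4466, 931) = 7 and 7 | (747 − 1475), so the pair is consistent; merging gives n ≡ 568657 (mod 593978), where 593978 = lcm(4466, 931).
The solution is unique modulo lcm(406, 77, 931) = 593978.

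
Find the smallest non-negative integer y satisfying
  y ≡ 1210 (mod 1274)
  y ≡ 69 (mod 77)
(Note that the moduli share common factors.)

gcd(1274, 77) = 7 and 7 | (69 − 1210), so the pair is consistent; merging gives y ≡ 6306 (mod 14014), where 14014 = lcm(1274, 77).
The solution is unique modulo lcm(1274, 77) = 14014.

6306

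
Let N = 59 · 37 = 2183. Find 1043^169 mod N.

Mod 59: 1043 ≡ 40; by Fermat, exponent reduces to 169 mod 58 = 53; 40^53 ≡ 50 (mod 59).
Mod 37: 1043 ≡ 7; by Fermat, exponent reduces to 169 mod 36 = 25; 7^25 ≡ 34 (mod 37).
Combine by CRT: x ≡ 50 (mod 59), x ≡ 34 (mod 37) ⇒ x ≡ 404 (mod 2183).

404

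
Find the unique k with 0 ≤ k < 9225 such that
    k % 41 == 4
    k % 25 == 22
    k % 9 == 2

947

From k ≡ 4 (mod 41) write k = 4 + 41t. Substituting into k ≡ 22 (mod 25) gives 41t ≡ 18 (mod 25), and since 16⁻¹ ≡ 11 (mod 25), t ≡ 23. Hence k ≡ 4 + 41·23 = 947 (mod 1025).
From k ≡ 947 (mod 1025) write k = 947 + 1025t. Substituting into k ≡ 2 (mod 9) gives 1025t ≡ 0 (mod 9), and since 8⁻¹ ≡ 8 (mod 9), t ≡ 0. Hence k ≡ 947 + 1025·0 = 947 (mod 9225).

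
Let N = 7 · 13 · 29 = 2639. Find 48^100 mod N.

1205

Mod 7: 48 ≡ 6; by Fermat, exponent reduces to 100 mod 6 = 4; 6^4 ≡ 1 (mod 7).
Mod 13: 48 ≡ 9; by Fermat, exponent reduces to 100 mod 12 = 4; 9^4 ≡ 9 (mod 13).
Mod 29: 48 ≡ 19; by Fermat, exponent reduces to 100 mod 28 = 16; 19^16 ≡ 16 (mod 29).
Combine by CRT: x ≡ 1 (mod 7), x ≡ 9 (mod 13), x ≡ 16 (mod 29) ⇒ x ≡ 1205 (mod 2639).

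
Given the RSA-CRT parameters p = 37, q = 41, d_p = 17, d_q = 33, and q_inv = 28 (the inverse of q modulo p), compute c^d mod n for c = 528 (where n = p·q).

m₁ = c^(d_p) mod p: c ≡ 10 (mod 37), and 10^17 mod 37 = 26.
m₂ = c^(d_q) mod q: c ≡ 36 (mod 41), and 36^33 mod 41 = 2.
h = q_inv·(m₁ − m₂) mod p = 28·(26 − 2) mod 37 = 6.
m = m₂ + h·q = 2 + 6·41 = 248.

248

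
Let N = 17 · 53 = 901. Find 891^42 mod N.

Mod 17: 891 ≡ 7; by Fermat, exponent reduces to 42 mod 16 = 10; 7^10 ≡ 2 (mod 17).
Mod 53: 891 ≡ 43; 43^42 ≡ 46 (mod 53).
Combine by CRT: x ≡ 2 (mod 17), x ≡ 46 (mod 53) ⇒ x ≡ 682 (mod 901).

682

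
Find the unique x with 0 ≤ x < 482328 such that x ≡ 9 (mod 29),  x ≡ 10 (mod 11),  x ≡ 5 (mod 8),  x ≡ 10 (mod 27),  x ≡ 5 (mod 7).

The moduli are pairwise coprime; N = 29·11·8·27·7 = 482328.
N/29 = 16632; 16632 ≡ 15 (mod 29); 15·2 ≡ 1, so inverse 2.
N/11 = 43848; 43848 ≡ 2 (mod 11); 2·6 ≡ 1, so inverse 6.
N/8 = 60291; 60291 ≡ 3 (mod 8); 3·3 ≡ 1, so inverse 3.
N/27 = 17864; 17864 ≡ 17 (mod 27); 17·8 ≡ 1, so inverse 8.
N/7 = 68904; 68904 ≡ 3 (mod 7); 3·5 ≡ 1, so inverse 5.
x ≡ 9·16632·2 + 10·43848·6 + 5·60291·3 + 10·17864·8 + 5·68904·5 = 6986341.
6986341 mod 482328 = 233749.

233749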